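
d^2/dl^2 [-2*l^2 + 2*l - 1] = -4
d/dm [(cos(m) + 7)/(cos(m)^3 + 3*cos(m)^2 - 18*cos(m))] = 2*(cos(m)^3 + 12*cos(m)^2 + 21*cos(m) - 63)*sin(m)/((cos(m) - 3)^2*(cos(m) + 6)^2*cos(m)^2)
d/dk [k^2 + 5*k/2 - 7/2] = 2*k + 5/2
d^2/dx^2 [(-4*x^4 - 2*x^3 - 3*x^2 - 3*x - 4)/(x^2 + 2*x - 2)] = 2*(-4*x^6 - 24*x^5 - 24*x^4 + 119*x^3 - 102*x^2 - 66*x - 48)/(x^6 + 6*x^5 + 6*x^4 - 16*x^3 - 12*x^2 + 24*x - 8)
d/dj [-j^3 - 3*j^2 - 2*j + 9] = -3*j^2 - 6*j - 2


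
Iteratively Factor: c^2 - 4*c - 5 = (c + 1)*(c - 5)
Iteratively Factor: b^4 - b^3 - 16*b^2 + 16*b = (b - 4)*(b^3 + 3*b^2 - 4*b) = (b - 4)*(b + 4)*(b^2 - b) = (b - 4)*(b - 1)*(b + 4)*(b)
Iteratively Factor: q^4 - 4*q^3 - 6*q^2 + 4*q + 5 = (q + 1)*(q^3 - 5*q^2 - q + 5) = (q - 1)*(q + 1)*(q^2 - 4*q - 5) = (q - 5)*(q - 1)*(q + 1)*(q + 1)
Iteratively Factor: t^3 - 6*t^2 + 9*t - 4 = (t - 1)*(t^2 - 5*t + 4) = (t - 1)^2*(t - 4)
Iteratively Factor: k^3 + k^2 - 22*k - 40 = (k - 5)*(k^2 + 6*k + 8) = (k - 5)*(k + 2)*(k + 4)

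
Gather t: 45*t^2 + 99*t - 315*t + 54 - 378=45*t^2 - 216*t - 324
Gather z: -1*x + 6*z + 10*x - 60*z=9*x - 54*z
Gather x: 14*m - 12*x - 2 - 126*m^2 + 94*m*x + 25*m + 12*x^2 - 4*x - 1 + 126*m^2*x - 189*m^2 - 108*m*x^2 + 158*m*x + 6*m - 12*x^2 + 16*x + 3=-315*m^2 - 108*m*x^2 + 45*m + x*(126*m^2 + 252*m)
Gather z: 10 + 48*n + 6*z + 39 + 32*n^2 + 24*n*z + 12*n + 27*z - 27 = 32*n^2 + 60*n + z*(24*n + 33) + 22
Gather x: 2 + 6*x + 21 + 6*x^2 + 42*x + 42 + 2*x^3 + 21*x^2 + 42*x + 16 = 2*x^3 + 27*x^2 + 90*x + 81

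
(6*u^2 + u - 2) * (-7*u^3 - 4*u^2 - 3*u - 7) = -42*u^5 - 31*u^4 - 8*u^3 - 37*u^2 - u + 14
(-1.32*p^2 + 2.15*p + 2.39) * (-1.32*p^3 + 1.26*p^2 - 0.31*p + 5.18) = 1.7424*p^5 - 4.5012*p^4 - 0.0366000000000002*p^3 - 4.4927*p^2 + 10.3961*p + 12.3802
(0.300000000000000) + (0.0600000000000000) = 0.360000000000000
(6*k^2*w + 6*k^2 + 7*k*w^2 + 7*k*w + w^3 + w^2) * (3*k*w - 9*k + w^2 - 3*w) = 18*k^3*w^2 - 36*k^3*w - 54*k^3 + 27*k^2*w^3 - 54*k^2*w^2 - 81*k^2*w + 10*k*w^4 - 20*k*w^3 - 30*k*w^2 + w^5 - 2*w^4 - 3*w^3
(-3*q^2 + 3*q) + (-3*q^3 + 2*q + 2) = -3*q^3 - 3*q^2 + 5*q + 2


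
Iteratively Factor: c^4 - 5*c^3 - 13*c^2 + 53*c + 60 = (c + 1)*(c^3 - 6*c^2 - 7*c + 60) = (c - 5)*(c + 1)*(c^2 - c - 12) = (c - 5)*(c + 1)*(c + 3)*(c - 4)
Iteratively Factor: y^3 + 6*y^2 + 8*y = (y)*(y^2 + 6*y + 8) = y*(y + 4)*(y + 2)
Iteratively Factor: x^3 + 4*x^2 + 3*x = (x + 3)*(x^2 + x) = (x + 1)*(x + 3)*(x)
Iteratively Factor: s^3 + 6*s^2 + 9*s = (s + 3)*(s^2 + 3*s) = s*(s + 3)*(s + 3)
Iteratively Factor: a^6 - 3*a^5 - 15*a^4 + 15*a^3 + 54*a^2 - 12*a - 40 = (a + 2)*(a^5 - 5*a^4 - 5*a^3 + 25*a^2 + 4*a - 20) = (a - 5)*(a + 2)*(a^4 - 5*a^2 + 4) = (a - 5)*(a - 1)*(a + 2)*(a^3 + a^2 - 4*a - 4) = (a - 5)*(a - 2)*(a - 1)*(a + 2)*(a^2 + 3*a + 2) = (a - 5)*(a - 2)*(a - 1)*(a + 1)*(a + 2)*(a + 2)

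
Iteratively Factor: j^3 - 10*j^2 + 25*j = (j - 5)*(j^2 - 5*j) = j*(j - 5)*(j - 5)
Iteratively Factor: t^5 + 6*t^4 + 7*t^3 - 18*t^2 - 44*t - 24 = (t + 3)*(t^4 + 3*t^3 - 2*t^2 - 12*t - 8) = (t + 2)*(t + 3)*(t^3 + t^2 - 4*t - 4) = (t + 2)^2*(t + 3)*(t^2 - t - 2) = (t + 1)*(t + 2)^2*(t + 3)*(t - 2)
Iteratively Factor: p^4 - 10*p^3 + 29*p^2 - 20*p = (p - 4)*(p^3 - 6*p^2 + 5*p) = (p - 5)*(p - 4)*(p^2 - p) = (p - 5)*(p - 4)*(p - 1)*(p)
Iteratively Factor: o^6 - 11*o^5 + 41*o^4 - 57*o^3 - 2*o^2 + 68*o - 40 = (o - 5)*(o^5 - 6*o^4 + 11*o^3 - 2*o^2 - 12*o + 8) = (o - 5)*(o + 1)*(o^4 - 7*o^3 + 18*o^2 - 20*o + 8) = (o - 5)*(o - 2)*(o + 1)*(o^3 - 5*o^2 + 8*o - 4) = (o - 5)*(o - 2)^2*(o + 1)*(o^2 - 3*o + 2) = (o - 5)*(o - 2)^2*(o - 1)*(o + 1)*(o - 2)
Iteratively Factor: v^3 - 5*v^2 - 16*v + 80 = (v - 5)*(v^2 - 16) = (v - 5)*(v - 4)*(v + 4)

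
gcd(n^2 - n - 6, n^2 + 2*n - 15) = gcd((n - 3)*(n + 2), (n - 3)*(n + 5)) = n - 3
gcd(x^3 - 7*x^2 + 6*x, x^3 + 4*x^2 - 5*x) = x^2 - x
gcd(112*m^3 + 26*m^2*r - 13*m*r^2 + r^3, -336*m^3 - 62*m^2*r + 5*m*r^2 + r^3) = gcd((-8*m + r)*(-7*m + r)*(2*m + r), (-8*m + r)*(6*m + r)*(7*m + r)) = -8*m + r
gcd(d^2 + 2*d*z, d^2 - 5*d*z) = d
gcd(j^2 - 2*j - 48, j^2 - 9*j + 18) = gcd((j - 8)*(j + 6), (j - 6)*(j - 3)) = 1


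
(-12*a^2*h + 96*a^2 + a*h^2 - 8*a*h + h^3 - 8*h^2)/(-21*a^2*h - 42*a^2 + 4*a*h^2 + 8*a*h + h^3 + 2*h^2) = (4*a*h - 32*a + h^2 - 8*h)/(7*a*h + 14*a + h^2 + 2*h)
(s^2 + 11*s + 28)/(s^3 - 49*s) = (s + 4)/(s*(s - 7))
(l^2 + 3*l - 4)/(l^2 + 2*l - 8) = (l - 1)/(l - 2)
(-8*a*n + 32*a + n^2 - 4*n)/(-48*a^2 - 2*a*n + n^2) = (n - 4)/(6*a + n)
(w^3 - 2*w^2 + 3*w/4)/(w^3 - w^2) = (w^2 - 2*w + 3/4)/(w*(w - 1))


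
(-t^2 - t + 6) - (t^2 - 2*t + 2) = -2*t^2 + t + 4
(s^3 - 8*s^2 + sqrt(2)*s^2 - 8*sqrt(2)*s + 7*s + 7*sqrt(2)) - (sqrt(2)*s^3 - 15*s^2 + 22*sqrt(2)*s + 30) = -sqrt(2)*s^3 + s^3 + sqrt(2)*s^2 + 7*s^2 - 30*sqrt(2)*s + 7*s - 30 + 7*sqrt(2)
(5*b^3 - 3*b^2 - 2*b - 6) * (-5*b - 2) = -25*b^4 + 5*b^3 + 16*b^2 + 34*b + 12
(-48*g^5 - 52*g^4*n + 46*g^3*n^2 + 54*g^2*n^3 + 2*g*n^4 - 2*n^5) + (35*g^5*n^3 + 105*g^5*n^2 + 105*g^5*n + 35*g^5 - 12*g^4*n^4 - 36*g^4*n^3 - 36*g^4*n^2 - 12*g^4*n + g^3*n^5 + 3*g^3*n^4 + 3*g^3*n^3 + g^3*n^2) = 35*g^5*n^3 + 105*g^5*n^2 + 105*g^5*n - 13*g^5 - 12*g^4*n^4 - 36*g^4*n^3 - 36*g^4*n^2 - 64*g^4*n + g^3*n^5 + 3*g^3*n^4 + 3*g^3*n^3 + 47*g^3*n^2 + 54*g^2*n^3 + 2*g*n^4 - 2*n^5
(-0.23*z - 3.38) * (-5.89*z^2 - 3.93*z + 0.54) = 1.3547*z^3 + 20.8121*z^2 + 13.1592*z - 1.8252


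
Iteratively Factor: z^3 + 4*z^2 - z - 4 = (z - 1)*(z^2 + 5*z + 4) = (z - 1)*(z + 1)*(z + 4)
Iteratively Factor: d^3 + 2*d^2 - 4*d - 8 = (d + 2)*(d^2 - 4) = (d - 2)*(d + 2)*(d + 2)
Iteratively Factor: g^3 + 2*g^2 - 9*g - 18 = (g + 2)*(g^2 - 9) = (g + 2)*(g + 3)*(g - 3)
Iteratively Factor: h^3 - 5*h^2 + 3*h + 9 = (h + 1)*(h^2 - 6*h + 9) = (h - 3)*(h + 1)*(h - 3)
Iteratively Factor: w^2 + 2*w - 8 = (w + 4)*(w - 2)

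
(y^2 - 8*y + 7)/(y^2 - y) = (y - 7)/y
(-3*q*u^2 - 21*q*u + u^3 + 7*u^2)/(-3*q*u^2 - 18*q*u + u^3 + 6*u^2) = (u + 7)/(u + 6)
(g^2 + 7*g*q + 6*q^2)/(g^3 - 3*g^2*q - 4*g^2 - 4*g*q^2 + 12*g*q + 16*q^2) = (-g - 6*q)/(-g^2 + 4*g*q + 4*g - 16*q)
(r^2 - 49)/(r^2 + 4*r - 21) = (r - 7)/(r - 3)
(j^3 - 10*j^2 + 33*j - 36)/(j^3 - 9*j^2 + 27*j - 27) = (j - 4)/(j - 3)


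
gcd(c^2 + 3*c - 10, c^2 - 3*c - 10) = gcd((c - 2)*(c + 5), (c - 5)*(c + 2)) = 1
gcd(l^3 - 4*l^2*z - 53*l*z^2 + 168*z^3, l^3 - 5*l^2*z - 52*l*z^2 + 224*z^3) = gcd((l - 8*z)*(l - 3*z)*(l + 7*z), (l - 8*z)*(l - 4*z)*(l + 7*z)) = -l^2 + l*z + 56*z^2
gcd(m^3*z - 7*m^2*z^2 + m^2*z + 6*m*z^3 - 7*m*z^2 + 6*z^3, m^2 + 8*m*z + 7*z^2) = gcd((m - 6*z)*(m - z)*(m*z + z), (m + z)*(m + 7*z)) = 1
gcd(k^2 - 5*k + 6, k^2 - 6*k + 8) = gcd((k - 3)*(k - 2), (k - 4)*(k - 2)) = k - 2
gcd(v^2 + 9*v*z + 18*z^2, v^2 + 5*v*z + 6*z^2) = v + 3*z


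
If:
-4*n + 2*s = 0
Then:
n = s/2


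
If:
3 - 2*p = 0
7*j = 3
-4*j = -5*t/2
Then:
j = 3/7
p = 3/2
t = 24/35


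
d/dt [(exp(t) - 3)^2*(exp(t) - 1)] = (exp(t) - 3)*(3*exp(t) - 5)*exp(t)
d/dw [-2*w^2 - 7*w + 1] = -4*w - 7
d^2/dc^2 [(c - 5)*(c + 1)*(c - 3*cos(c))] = 3*c^2*cos(c) - 12*sqrt(2)*c*cos(c + pi/4) + 6*c - 24*sin(c) - 21*cos(c) - 8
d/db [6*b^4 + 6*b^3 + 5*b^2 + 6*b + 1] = 24*b^3 + 18*b^2 + 10*b + 6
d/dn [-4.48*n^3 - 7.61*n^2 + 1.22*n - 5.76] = -13.44*n^2 - 15.22*n + 1.22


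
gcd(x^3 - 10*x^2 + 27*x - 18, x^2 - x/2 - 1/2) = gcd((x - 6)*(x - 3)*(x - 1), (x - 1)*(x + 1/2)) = x - 1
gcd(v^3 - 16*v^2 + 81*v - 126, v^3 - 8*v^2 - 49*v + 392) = v - 7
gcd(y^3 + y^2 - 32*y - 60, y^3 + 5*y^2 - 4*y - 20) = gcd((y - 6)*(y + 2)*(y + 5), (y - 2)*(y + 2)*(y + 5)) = y^2 + 7*y + 10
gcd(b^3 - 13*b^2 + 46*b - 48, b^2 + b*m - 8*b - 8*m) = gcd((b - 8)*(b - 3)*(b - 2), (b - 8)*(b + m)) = b - 8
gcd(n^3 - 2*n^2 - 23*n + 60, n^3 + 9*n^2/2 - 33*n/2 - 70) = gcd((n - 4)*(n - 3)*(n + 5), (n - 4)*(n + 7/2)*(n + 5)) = n^2 + n - 20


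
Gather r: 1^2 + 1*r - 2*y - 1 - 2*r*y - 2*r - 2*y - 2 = r*(-2*y - 1) - 4*y - 2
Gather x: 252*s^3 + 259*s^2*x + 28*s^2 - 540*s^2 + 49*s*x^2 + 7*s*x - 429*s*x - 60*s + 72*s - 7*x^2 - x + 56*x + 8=252*s^3 - 512*s^2 + 12*s + x^2*(49*s - 7) + x*(259*s^2 - 422*s + 55) + 8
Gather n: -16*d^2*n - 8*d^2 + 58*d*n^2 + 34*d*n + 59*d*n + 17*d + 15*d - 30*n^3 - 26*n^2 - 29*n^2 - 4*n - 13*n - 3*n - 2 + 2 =-8*d^2 + 32*d - 30*n^3 + n^2*(58*d - 55) + n*(-16*d^2 + 93*d - 20)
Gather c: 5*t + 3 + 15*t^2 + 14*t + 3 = 15*t^2 + 19*t + 6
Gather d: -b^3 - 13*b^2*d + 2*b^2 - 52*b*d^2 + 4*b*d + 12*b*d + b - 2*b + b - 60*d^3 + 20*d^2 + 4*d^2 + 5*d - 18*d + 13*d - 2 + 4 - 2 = -b^3 + 2*b^2 - 60*d^3 + d^2*(24 - 52*b) + d*(-13*b^2 + 16*b)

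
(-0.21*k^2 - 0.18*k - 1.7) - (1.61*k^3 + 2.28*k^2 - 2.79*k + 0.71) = -1.61*k^3 - 2.49*k^2 + 2.61*k - 2.41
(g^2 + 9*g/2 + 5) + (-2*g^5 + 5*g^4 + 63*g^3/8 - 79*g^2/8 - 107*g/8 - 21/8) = -2*g^5 + 5*g^4 + 63*g^3/8 - 71*g^2/8 - 71*g/8 + 19/8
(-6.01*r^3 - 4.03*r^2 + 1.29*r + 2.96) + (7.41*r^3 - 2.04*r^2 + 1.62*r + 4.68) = 1.4*r^3 - 6.07*r^2 + 2.91*r + 7.64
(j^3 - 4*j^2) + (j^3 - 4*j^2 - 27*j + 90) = 2*j^3 - 8*j^2 - 27*j + 90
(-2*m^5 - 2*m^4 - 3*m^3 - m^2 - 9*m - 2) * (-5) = 10*m^5 + 10*m^4 + 15*m^3 + 5*m^2 + 45*m + 10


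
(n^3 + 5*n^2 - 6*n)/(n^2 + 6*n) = n - 1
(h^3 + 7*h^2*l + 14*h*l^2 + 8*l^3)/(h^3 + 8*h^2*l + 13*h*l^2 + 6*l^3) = (h^2 + 6*h*l + 8*l^2)/(h^2 + 7*h*l + 6*l^2)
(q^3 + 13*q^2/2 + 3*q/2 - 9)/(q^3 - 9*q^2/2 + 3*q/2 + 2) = (2*q^2 + 15*q + 18)/(2*q^2 - 7*q - 4)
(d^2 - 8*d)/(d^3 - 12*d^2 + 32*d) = 1/(d - 4)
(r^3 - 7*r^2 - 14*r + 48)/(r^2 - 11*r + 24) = (r^2 + r - 6)/(r - 3)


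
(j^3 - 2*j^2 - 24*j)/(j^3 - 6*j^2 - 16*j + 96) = j/(j - 4)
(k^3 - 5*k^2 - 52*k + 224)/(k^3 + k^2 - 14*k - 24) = (k^2 - k - 56)/(k^2 + 5*k + 6)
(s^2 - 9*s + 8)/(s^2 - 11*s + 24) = (s - 1)/(s - 3)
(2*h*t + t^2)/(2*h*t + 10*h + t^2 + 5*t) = t/(t + 5)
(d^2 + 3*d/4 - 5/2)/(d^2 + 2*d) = (d - 5/4)/d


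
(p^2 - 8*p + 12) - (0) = p^2 - 8*p + 12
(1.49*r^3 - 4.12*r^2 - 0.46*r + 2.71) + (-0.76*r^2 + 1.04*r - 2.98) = 1.49*r^3 - 4.88*r^2 + 0.58*r - 0.27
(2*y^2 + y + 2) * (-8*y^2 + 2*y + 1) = -16*y^4 - 4*y^3 - 12*y^2 + 5*y + 2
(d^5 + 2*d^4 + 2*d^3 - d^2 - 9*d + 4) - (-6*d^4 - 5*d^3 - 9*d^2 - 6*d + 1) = d^5 + 8*d^4 + 7*d^3 + 8*d^2 - 3*d + 3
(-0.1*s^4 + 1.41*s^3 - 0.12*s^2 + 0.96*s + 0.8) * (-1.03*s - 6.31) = 0.103*s^5 - 0.8213*s^4 - 8.7735*s^3 - 0.2316*s^2 - 6.8816*s - 5.048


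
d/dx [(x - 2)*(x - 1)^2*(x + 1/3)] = 4*x^3 - 11*x^2 + 22*x/3 - 1/3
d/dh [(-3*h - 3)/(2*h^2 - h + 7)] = 3*(-2*h^2 + h + (h + 1)*(4*h - 1) - 7)/(2*h^2 - h + 7)^2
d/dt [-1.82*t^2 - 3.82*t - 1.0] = -3.64*t - 3.82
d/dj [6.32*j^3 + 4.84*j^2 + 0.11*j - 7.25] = 18.96*j^2 + 9.68*j + 0.11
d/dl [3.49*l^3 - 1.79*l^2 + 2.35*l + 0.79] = 10.47*l^2 - 3.58*l + 2.35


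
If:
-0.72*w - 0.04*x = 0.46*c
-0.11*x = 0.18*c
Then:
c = -0.611111111111111*x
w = 0.334876543209877*x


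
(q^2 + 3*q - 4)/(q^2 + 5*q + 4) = (q - 1)/(q + 1)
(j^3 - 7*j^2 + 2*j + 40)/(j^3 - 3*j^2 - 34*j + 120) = (j + 2)/(j + 6)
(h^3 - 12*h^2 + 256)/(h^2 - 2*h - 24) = (h^2 - 16*h + 64)/(h - 6)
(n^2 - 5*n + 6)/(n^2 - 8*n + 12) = (n - 3)/(n - 6)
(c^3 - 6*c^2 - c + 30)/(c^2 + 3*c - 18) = (c^2 - 3*c - 10)/(c + 6)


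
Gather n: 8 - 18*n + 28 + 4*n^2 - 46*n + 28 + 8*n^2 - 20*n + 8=12*n^2 - 84*n + 72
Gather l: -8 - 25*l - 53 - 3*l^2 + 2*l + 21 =-3*l^2 - 23*l - 40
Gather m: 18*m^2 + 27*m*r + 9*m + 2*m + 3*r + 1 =18*m^2 + m*(27*r + 11) + 3*r + 1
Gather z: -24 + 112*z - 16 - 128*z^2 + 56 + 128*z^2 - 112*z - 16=0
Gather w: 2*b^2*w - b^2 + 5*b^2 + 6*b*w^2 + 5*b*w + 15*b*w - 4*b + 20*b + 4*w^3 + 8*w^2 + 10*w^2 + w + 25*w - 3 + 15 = 4*b^2 + 16*b + 4*w^3 + w^2*(6*b + 18) + w*(2*b^2 + 20*b + 26) + 12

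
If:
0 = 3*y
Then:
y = 0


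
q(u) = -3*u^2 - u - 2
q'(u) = -6*u - 1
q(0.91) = -5.39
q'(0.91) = -6.46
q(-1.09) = -4.47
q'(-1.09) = 5.54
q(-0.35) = -2.02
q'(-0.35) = 1.10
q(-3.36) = -32.51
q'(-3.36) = 19.16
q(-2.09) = -13.01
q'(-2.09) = 11.54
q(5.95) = -114.16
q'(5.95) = -36.70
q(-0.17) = -1.92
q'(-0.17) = 0.02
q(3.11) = -34.13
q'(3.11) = -19.66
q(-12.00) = -422.00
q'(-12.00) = 71.00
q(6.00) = -116.00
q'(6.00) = -37.00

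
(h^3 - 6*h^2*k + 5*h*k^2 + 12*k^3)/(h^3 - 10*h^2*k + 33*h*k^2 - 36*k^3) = (h + k)/(h - 3*k)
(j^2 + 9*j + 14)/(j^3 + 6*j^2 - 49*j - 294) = (j + 2)/(j^2 - j - 42)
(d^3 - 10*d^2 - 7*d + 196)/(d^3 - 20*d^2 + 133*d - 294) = (d + 4)/(d - 6)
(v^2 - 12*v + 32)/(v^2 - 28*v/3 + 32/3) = 3*(v - 4)/(3*v - 4)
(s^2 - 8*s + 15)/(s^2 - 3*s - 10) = (s - 3)/(s + 2)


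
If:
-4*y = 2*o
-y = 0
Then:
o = 0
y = 0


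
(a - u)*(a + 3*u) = a^2 + 2*a*u - 3*u^2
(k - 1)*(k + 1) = k^2 - 1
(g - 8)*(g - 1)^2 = g^3 - 10*g^2 + 17*g - 8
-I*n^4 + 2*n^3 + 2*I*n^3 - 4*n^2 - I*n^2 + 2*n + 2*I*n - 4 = (n - 2)*(n - I)*(n + 2*I)*(-I*n + 1)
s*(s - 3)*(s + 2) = s^3 - s^2 - 6*s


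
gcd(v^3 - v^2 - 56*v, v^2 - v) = v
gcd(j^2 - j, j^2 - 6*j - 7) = 1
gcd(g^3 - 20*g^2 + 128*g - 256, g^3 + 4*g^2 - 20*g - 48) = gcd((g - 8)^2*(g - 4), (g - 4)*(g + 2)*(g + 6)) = g - 4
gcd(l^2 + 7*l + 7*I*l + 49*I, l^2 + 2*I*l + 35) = l + 7*I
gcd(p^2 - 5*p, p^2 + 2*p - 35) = p - 5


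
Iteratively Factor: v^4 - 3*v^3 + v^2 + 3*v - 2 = (v - 1)*(v^3 - 2*v^2 - v + 2) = (v - 1)*(v + 1)*(v^2 - 3*v + 2) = (v - 2)*(v - 1)*(v + 1)*(v - 1)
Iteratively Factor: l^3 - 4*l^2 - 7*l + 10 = (l - 5)*(l^2 + l - 2) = (l - 5)*(l - 1)*(l + 2)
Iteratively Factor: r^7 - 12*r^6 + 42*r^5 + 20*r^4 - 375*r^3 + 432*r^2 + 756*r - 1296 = (r + 2)*(r^6 - 14*r^5 + 70*r^4 - 120*r^3 - 135*r^2 + 702*r - 648) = (r - 3)*(r + 2)*(r^5 - 11*r^4 + 37*r^3 - 9*r^2 - 162*r + 216) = (r - 3)^2*(r + 2)*(r^4 - 8*r^3 + 13*r^2 + 30*r - 72) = (r - 3)^3*(r + 2)*(r^3 - 5*r^2 - 2*r + 24) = (r - 4)*(r - 3)^3*(r + 2)*(r^2 - r - 6) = (r - 4)*(r - 3)^3*(r + 2)^2*(r - 3)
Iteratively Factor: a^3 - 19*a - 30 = (a + 2)*(a^2 - 2*a - 15) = (a - 5)*(a + 2)*(a + 3)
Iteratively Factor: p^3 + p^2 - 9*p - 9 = (p + 3)*(p^2 - 2*p - 3) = (p - 3)*(p + 3)*(p + 1)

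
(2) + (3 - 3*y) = 5 - 3*y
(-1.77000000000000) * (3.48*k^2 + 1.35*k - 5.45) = -6.1596*k^2 - 2.3895*k + 9.6465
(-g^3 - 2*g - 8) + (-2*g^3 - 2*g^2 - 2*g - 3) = -3*g^3 - 2*g^2 - 4*g - 11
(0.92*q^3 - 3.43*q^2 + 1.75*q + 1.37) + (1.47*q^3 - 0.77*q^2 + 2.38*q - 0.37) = 2.39*q^3 - 4.2*q^2 + 4.13*q + 1.0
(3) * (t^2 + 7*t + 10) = 3*t^2 + 21*t + 30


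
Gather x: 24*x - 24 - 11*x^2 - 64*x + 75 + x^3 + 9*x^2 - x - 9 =x^3 - 2*x^2 - 41*x + 42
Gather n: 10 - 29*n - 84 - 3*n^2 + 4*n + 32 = -3*n^2 - 25*n - 42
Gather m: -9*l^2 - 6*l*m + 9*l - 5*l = -9*l^2 - 6*l*m + 4*l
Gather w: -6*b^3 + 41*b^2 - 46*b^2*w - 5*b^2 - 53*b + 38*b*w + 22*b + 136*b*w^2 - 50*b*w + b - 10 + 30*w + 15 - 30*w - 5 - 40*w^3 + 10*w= -6*b^3 + 36*b^2 + 136*b*w^2 - 30*b - 40*w^3 + w*(-46*b^2 - 12*b + 10)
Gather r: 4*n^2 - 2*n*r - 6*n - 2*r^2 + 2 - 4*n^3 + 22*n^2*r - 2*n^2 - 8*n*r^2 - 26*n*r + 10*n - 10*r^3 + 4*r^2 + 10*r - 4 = -4*n^3 + 2*n^2 + 4*n - 10*r^3 + r^2*(2 - 8*n) + r*(22*n^2 - 28*n + 10) - 2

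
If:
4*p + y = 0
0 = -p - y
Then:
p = 0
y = 0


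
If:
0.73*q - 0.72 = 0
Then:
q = 0.99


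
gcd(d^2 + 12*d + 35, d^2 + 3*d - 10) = d + 5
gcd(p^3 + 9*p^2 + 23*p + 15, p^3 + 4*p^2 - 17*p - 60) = p^2 + 8*p + 15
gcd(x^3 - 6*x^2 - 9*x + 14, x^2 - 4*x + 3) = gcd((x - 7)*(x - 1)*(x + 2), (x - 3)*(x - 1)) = x - 1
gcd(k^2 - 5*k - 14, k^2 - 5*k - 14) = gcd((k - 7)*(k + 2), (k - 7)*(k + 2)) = k^2 - 5*k - 14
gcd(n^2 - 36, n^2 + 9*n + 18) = n + 6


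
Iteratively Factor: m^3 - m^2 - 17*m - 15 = (m - 5)*(m^2 + 4*m + 3) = (m - 5)*(m + 3)*(m + 1)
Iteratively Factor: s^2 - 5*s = (s)*(s - 5)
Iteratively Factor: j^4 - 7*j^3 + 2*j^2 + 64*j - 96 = (j - 4)*(j^3 - 3*j^2 - 10*j + 24) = (j - 4)^2*(j^2 + j - 6) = (j - 4)^2*(j - 2)*(j + 3)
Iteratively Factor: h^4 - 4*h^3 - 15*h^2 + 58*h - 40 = (h - 1)*(h^3 - 3*h^2 - 18*h + 40) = (h - 5)*(h - 1)*(h^2 + 2*h - 8) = (h - 5)*(h - 1)*(h + 4)*(h - 2)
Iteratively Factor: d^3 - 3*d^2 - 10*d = (d)*(d^2 - 3*d - 10) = d*(d - 5)*(d + 2)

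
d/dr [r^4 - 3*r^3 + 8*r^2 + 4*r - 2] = 4*r^3 - 9*r^2 + 16*r + 4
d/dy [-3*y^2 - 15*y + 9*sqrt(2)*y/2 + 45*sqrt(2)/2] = -6*y - 15 + 9*sqrt(2)/2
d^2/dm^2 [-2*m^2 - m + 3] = -4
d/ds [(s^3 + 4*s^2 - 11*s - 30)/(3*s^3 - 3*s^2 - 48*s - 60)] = 5*(-s^2 + 2*s - 13)/(3*(s^4 - 6*s^3 - 11*s^2 + 60*s + 100))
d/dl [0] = 0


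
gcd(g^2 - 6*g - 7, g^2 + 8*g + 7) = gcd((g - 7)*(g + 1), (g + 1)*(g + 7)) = g + 1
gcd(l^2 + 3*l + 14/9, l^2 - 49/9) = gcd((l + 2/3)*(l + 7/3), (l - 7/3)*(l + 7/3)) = l + 7/3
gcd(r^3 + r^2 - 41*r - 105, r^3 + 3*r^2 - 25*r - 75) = r^2 + 8*r + 15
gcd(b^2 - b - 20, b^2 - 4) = 1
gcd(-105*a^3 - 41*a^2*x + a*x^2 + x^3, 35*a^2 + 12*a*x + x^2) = 5*a + x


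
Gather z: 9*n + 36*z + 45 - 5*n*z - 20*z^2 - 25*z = 9*n - 20*z^2 + z*(11 - 5*n) + 45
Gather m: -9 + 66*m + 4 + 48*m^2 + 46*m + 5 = 48*m^2 + 112*m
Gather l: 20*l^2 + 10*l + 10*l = 20*l^2 + 20*l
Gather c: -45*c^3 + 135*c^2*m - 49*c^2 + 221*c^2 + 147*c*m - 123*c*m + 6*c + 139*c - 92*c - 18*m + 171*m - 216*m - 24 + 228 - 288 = -45*c^3 + c^2*(135*m + 172) + c*(24*m + 53) - 63*m - 84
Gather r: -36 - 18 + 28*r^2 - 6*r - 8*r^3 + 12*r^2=-8*r^3 + 40*r^2 - 6*r - 54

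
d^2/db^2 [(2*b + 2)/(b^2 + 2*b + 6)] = 4*(3*(-b - 1)*(b^2 + 2*b + 6) + 4*(b + 1)^3)/(b^2 + 2*b + 6)^3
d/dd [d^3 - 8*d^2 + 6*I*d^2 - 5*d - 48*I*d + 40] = 3*d^2 + d*(-16 + 12*I) - 5 - 48*I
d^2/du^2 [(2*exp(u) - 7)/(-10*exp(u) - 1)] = (720*exp(u) - 72)*exp(u)/(1000*exp(3*u) + 300*exp(2*u) + 30*exp(u) + 1)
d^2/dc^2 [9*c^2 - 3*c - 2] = 18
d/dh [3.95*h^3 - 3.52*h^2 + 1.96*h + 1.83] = 11.85*h^2 - 7.04*h + 1.96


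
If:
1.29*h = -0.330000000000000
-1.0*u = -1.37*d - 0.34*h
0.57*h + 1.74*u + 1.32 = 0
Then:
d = -0.43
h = -0.26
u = -0.67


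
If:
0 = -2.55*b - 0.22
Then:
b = -0.09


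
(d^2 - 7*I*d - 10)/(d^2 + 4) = (d - 5*I)/(d + 2*I)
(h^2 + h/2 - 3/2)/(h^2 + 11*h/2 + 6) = (h - 1)/(h + 4)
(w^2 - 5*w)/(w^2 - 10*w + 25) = w/(w - 5)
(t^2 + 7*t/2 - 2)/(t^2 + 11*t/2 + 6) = (2*t - 1)/(2*t + 3)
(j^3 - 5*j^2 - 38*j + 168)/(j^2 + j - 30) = (j^2 - 11*j + 28)/(j - 5)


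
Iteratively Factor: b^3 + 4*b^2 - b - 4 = (b - 1)*(b^2 + 5*b + 4) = (b - 1)*(b + 4)*(b + 1)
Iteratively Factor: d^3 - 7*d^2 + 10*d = (d - 5)*(d^2 - 2*d) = d*(d - 5)*(d - 2)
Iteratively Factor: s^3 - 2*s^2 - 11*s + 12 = (s - 4)*(s^2 + 2*s - 3) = (s - 4)*(s + 3)*(s - 1)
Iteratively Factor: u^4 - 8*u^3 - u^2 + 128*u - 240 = (u - 5)*(u^3 - 3*u^2 - 16*u + 48) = (u - 5)*(u + 4)*(u^2 - 7*u + 12) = (u - 5)*(u - 3)*(u + 4)*(u - 4)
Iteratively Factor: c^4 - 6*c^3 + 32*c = (c + 2)*(c^3 - 8*c^2 + 16*c) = (c - 4)*(c + 2)*(c^2 - 4*c) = (c - 4)^2*(c + 2)*(c)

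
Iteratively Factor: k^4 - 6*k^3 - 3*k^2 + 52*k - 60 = (k - 2)*(k^3 - 4*k^2 - 11*k + 30) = (k - 5)*(k - 2)*(k^2 + k - 6) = (k - 5)*(k - 2)*(k + 3)*(k - 2)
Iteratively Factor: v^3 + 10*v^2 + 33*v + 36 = (v + 3)*(v^2 + 7*v + 12) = (v + 3)*(v + 4)*(v + 3)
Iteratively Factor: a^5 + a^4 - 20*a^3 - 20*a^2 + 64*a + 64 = (a - 2)*(a^4 + 3*a^3 - 14*a^2 - 48*a - 32) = (a - 4)*(a - 2)*(a^3 + 7*a^2 + 14*a + 8) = (a - 4)*(a - 2)*(a + 1)*(a^2 + 6*a + 8) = (a - 4)*(a - 2)*(a + 1)*(a + 4)*(a + 2)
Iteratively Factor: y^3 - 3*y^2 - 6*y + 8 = (y - 1)*(y^2 - 2*y - 8) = (y - 1)*(y + 2)*(y - 4)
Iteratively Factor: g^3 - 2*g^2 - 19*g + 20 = (g + 4)*(g^2 - 6*g + 5) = (g - 1)*(g + 4)*(g - 5)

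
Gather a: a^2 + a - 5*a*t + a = a^2 + a*(2 - 5*t)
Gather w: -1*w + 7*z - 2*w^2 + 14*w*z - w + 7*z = -2*w^2 + w*(14*z - 2) + 14*z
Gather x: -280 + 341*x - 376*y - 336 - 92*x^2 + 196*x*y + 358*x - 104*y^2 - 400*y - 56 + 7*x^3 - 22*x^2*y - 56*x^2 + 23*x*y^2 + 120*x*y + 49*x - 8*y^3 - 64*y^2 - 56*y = 7*x^3 + x^2*(-22*y - 148) + x*(23*y^2 + 316*y + 748) - 8*y^3 - 168*y^2 - 832*y - 672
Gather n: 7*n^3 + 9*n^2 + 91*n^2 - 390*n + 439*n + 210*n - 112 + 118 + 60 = 7*n^3 + 100*n^2 + 259*n + 66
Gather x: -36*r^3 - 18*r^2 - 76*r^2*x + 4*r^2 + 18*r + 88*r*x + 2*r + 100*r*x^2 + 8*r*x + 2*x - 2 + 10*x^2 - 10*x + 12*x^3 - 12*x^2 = -36*r^3 - 14*r^2 + 20*r + 12*x^3 + x^2*(100*r - 2) + x*(-76*r^2 + 96*r - 8) - 2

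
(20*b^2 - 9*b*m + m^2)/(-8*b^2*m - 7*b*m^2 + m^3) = (-20*b^2 + 9*b*m - m^2)/(m*(8*b^2 + 7*b*m - m^2))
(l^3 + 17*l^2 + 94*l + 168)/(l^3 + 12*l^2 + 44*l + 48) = (l + 7)/(l + 2)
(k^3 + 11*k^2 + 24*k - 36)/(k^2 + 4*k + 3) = (k^3 + 11*k^2 + 24*k - 36)/(k^2 + 4*k + 3)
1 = 1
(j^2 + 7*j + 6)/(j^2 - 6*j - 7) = (j + 6)/(j - 7)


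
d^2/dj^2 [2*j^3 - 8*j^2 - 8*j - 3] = 12*j - 16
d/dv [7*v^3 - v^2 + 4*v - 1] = 21*v^2 - 2*v + 4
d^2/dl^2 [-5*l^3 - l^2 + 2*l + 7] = -30*l - 2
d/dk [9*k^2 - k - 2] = 18*k - 1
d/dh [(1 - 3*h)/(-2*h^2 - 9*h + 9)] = 2*(-3*h^2 + 2*h - 9)/(4*h^4 + 36*h^3 + 45*h^2 - 162*h + 81)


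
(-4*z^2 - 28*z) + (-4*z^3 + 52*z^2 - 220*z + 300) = -4*z^3 + 48*z^2 - 248*z + 300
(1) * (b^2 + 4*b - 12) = b^2 + 4*b - 12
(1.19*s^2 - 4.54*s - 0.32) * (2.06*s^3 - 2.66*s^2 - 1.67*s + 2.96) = 2.4514*s^5 - 12.5178*s^4 + 9.4299*s^3 + 11.9554*s^2 - 12.904*s - 0.9472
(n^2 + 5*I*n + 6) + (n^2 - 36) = 2*n^2 + 5*I*n - 30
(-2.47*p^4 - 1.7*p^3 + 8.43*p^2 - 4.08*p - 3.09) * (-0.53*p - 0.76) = 1.3091*p^5 + 2.7782*p^4 - 3.1759*p^3 - 4.2444*p^2 + 4.7385*p + 2.3484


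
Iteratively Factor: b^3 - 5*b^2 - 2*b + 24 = (b + 2)*(b^2 - 7*b + 12) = (b - 4)*(b + 2)*(b - 3)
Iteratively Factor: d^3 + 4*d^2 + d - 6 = (d - 1)*(d^2 + 5*d + 6) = (d - 1)*(d + 2)*(d + 3)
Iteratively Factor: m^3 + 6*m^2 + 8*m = (m + 2)*(m^2 + 4*m) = m*(m + 2)*(m + 4)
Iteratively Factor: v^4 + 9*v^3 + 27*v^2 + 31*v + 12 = (v + 1)*(v^3 + 8*v^2 + 19*v + 12) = (v + 1)^2*(v^2 + 7*v + 12) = (v + 1)^2*(v + 3)*(v + 4)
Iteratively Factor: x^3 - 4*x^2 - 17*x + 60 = (x - 3)*(x^2 - x - 20) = (x - 5)*(x - 3)*(x + 4)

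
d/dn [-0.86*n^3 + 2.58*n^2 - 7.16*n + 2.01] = -2.58*n^2 + 5.16*n - 7.16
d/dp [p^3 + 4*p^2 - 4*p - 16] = 3*p^2 + 8*p - 4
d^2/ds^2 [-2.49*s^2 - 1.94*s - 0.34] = -4.98000000000000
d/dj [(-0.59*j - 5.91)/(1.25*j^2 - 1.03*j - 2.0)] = (0.7375*j^2 + 14.775*j - 4.9073)/(1.5625*j^4 - 2.575*j^3 - 3.9391*j^2 + 4.12*j + 4.0)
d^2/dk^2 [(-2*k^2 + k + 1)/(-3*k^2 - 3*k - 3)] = 2*(-k^3 - 3*k^2 + 1)/(k^6 + 3*k^5 + 6*k^4 + 7*k^3 + 6*k^2 + 3*k + 1)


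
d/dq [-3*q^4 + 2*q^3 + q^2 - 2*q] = -12*q^3 + 6*q^2 + 2*q - 2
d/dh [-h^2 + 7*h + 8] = 7 - 2*h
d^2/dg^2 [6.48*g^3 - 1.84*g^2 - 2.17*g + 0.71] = 38.88*g - 3.68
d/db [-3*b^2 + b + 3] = 1 - 6*b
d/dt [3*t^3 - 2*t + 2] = 9*t^2 - 2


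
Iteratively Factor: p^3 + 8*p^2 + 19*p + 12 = (p + 4)*(p^2 + 4*p + 3) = (p + 1)*(p + 4)*(p + 3)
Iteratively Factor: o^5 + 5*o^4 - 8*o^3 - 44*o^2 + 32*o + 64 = (o + 4)*(o^4 + o^3 - 12*o^2 + 4*o + 16) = (o - 2)*(o + 4)*(o^3 + 3*o^2 - 6*o - 8) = (o - 2)*(o + 4)^2*(o^2 - o - 2) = (o - 2)*(o + 1)*(o + 4)^2*(o - 2)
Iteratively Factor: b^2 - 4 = (b + 2)*(b - 2)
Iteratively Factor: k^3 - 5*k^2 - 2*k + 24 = (k - 4)*(k^2 - k - 6) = (k - 4)*(k - 3)*(k + 2)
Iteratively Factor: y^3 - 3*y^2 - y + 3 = (y + 1)*(y^2 - 4*y + 3) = (y - 3)*(y + 1)*(y - 1)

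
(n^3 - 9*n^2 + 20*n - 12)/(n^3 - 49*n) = (n^3 - 9*n^2 + 20*n - 12)/(n*(n^2 - 49))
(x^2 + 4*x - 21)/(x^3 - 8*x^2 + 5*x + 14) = (x^2 + 4*x - 21)/(x^3 - 8*x^2 + 5*x + 14)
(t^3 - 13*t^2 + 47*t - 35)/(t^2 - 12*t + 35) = t - 1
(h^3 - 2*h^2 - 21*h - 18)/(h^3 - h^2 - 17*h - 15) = (h - 6)/(h - 5)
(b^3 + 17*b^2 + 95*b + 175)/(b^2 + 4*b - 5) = (b^2 + 12*b + 35)/(b - 1)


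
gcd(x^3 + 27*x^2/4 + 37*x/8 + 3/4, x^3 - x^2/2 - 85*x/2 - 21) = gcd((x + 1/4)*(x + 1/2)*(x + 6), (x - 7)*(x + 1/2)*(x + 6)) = x^2 + 13*x/2 + 3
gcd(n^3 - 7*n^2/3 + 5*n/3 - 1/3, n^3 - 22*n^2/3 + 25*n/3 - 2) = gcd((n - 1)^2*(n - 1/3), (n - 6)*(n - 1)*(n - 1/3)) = n^2 - 4*n/3 + 1/3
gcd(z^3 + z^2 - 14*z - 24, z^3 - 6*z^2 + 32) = z^2 - 2*z - 8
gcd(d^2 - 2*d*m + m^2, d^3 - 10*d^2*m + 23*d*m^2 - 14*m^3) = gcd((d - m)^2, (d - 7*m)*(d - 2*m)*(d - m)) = d - m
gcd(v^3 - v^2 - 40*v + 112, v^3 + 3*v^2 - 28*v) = v^2 + 3*v - 28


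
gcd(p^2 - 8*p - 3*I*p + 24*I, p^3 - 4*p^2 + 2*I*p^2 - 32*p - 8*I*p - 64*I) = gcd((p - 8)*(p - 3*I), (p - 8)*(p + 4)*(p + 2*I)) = p - 8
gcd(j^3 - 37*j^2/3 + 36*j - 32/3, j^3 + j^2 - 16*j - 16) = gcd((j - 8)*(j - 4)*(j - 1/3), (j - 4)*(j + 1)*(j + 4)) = j - 4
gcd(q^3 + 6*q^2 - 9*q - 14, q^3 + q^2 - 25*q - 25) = q + 1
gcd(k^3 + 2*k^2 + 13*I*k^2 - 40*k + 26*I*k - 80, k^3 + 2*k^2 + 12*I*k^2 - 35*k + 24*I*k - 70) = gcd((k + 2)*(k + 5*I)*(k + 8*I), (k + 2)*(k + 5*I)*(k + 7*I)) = k^2 + k*(2 + 5*I) + 10*I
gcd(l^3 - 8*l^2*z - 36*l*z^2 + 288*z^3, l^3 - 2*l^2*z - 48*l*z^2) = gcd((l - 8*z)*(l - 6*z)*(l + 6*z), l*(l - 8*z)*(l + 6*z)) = -l^2 + 2*l*z + 48*z^2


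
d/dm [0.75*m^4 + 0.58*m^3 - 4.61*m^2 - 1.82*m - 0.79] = 3.0*m^3 + 1.74*m^2 - 9.22*m - 1.82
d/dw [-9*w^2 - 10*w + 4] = -18*w - 10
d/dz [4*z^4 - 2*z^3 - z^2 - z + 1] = 16*z^3 - 6*z^2 - 2*z - 1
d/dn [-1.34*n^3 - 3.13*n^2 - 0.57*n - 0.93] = -4.02*n^2 - 6.26*n - 0.57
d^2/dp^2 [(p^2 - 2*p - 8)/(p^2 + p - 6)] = 2*(-3*p^3 - 6*p^2 - 60*p - 32)/(p^6 + 3*p^5 - 15*p^4 - 35*p^3 + 90*p^2 + 108*p - 216)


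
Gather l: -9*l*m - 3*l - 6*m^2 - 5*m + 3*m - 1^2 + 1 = l*(-9*m - 3) - 6*m^2 - 2*m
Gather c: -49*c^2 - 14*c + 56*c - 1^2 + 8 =-49*c^2 + 42*c + 7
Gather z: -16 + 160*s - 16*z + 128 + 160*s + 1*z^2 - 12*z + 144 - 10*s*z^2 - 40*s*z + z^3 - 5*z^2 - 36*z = 320*s + z^3 + z^2*(-10*s - 4) + z*(-40*s - 64) + 256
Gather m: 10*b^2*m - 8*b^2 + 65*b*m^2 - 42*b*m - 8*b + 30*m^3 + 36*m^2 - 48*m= -8*b^2 - 8*b + 30*m^3 + m^2*(65*b + 36) + m*(10*b^2 - 42*b - 48)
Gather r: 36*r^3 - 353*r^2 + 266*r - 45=36*r^3 - 353*r^2 + 266*r - 45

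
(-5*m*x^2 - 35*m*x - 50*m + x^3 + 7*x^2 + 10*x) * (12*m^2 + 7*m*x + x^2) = -60*m^3*x^2 - 420*m^3*x - 600*m^3 - 23*m^2*x^3 - 161*m^2*x^2 - 230*m^2*x + 2*m*x^4 + 14*m*x^3 + 20*m*x^2 + x^5 + 7*x^4 + 10*x^3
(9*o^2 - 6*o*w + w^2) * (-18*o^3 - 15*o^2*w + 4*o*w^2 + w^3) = -162*o^5 - 27*o^4*w + 108*o^3*w^2 - 30*o^2*w^3 - 2*o*w^4 + w^5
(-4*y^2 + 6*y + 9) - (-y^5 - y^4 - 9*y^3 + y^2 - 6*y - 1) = y^5 + y^4 + 9*y^3 - 5*y^2 + 12*y + 10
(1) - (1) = 0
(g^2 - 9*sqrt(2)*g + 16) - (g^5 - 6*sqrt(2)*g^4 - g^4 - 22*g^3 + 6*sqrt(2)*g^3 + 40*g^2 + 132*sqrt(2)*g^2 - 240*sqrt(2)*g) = -g^5 + g^4 + 6*sqrt(2)*g^4 - 6*sqrt(2)*g^3 + 22*g^3 - 132*sqrt(2)*g^2 - 39*g^2 + 231*sqrt(2)*g + 16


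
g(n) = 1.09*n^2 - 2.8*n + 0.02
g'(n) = 2.18*n - 2.8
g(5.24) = 15.28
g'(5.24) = 8.62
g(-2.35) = 12.62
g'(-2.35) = -7.92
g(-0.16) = 0.50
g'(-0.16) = -3.15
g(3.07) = 1.70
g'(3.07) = 3.89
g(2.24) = -0.78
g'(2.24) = 2.08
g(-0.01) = 0.05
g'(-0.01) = -2.82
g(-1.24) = 5.17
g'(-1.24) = -5.50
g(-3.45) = 22.65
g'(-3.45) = -10.32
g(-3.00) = 18.23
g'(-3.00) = -9.34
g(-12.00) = 190.58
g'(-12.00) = -28.96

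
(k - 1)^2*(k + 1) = k^3 - k^2 - k + 1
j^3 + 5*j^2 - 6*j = j*(j - 1)*(j + 6)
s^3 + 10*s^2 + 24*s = s*(s + 4)*(s + 6)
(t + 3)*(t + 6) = t^2 + 9*t + 18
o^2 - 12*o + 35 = (o - 7)*(o - 5)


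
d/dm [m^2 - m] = 2*m - 1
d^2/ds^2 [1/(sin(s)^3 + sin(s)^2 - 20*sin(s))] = (-9*sin(s)^3 - 11*sin(s)^2 + 48*sin(s) + 76 - 514/sin(s) - 120/sin(s)^2 + 800/sin(s)^3)/((sin(s) - 4)^3*(sin(s) + 5)^3)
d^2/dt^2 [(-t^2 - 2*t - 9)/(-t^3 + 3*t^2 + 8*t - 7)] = 2*(t^6 + 6*t^5 + 60*t^4 - 255*t^3 + 6*t^2 + 585*t + 926)/(t^9 - 9*t^8 + 3*t^7 + 138*t^6 - 150*t^5 - 723*t^4 + 643*t^3 + 903*t^2 - 1176*t + 343)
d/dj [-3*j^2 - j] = -6*j - 1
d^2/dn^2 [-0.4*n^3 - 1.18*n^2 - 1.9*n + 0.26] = -2.4*n - 2.36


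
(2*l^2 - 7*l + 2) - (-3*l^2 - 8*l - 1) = 5*l^2 + l + 3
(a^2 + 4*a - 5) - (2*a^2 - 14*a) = -a^2 + 18*a - 5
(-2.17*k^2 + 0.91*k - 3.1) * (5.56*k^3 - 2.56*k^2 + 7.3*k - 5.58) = -12.0652*k^5 + 10.6148*k^4 - 35.4066*k^3 + 26.6876*k^2 - 27.7078*k + 17.298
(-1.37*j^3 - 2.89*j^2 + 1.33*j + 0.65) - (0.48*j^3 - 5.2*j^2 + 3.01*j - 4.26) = -1.85*j^3 + 2.31*j^2 - 1.68*j + 4.91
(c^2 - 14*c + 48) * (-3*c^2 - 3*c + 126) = -3*c^4 + 39*c^3 + 24*c^2 - 1908*c + 6048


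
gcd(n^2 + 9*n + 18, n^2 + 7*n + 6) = n + 6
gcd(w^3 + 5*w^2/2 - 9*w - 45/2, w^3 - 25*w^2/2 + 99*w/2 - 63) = w - 3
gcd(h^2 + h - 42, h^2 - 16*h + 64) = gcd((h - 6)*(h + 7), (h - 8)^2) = 1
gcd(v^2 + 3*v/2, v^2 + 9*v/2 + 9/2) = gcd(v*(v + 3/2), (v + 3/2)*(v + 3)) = v + 3/2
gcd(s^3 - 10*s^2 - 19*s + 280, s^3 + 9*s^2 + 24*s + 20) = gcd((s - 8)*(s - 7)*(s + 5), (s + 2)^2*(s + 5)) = s + 5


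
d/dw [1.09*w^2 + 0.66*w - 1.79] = 2.18*w + 0.66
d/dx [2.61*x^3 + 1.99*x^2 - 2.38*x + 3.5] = 7.83*x^2 + 3.98*x - 2.38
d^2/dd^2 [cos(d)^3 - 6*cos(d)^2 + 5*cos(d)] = -23*cos(d)/4 + 12*cos(2*d) - 9*cos(3*d)/4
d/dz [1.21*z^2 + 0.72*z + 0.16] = 2.42*z + 0.72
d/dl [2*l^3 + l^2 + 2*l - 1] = 6*l^2 + 2*l + 2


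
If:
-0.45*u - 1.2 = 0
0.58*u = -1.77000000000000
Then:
No Solution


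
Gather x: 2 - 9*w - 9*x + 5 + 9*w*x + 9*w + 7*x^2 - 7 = 7*x^2 + x*(9*w - 9)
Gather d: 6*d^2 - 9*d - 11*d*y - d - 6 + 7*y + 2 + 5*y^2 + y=6*d^2 + d*(-11*y - 10) + 5*y^2 + 8*y - 4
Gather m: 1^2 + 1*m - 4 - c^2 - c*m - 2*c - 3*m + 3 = -c^2 - 2*c + m*(-c - 2)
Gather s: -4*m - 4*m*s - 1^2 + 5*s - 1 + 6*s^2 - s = -4*m + 6*s^2 + s*(4 - 4*m) - 2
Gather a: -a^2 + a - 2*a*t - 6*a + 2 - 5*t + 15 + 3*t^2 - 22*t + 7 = -a^2 + a*(-2*t - 5) + 3*t^2 - 27*t + 24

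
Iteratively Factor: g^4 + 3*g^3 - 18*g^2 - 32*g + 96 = (g - 3)*(g^3 + 6*g^2 - 32) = (g - 3)*(g + 4)*(g^2 + 2*g - 8) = (g - 3)*(g - 2)*(g + 4)*(g + 4)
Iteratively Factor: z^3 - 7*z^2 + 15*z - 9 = (z - 3)*(z^2 - 4*z + 3) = (z - 3)*(z - 1)*(z - 3)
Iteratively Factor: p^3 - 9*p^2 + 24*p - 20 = (p - 5)*(p^2 - 4*p + 4) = (p - 5)*(p - 2)*(p - 2)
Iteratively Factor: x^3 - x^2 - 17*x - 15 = (x + 3)*(x^2 - 4*x - 5) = (x - 5)*(x + 3)*(x + 1)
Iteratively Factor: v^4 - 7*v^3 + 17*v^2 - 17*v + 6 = (v - 1)*(v^3 - 6*v^2 + 11*v - 6) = (v - 2)*(v - 1)*(v^2 - 4*v + 3) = (v - 3)*(v - 2)*(v - 1)*(v - 1)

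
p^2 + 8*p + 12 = (p + 2)*(p + 6)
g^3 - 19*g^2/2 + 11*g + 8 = (g - 8)*(g - 2)*(g + 1/2)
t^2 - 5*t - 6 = (t - 6)*(t + 1)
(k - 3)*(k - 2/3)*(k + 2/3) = k^3 - 3*k^2 - 4*k/9 + 4/3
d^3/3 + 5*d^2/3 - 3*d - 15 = (d/3 + 1)*(d - 3)*(d + 5)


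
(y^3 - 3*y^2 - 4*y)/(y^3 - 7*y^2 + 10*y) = (y^2 - 3*y - 4)/(y^2 - 7*y + 10)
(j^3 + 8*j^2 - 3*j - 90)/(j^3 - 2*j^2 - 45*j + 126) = (j^2 + 11*j + 30)/(j^2 + j - 42)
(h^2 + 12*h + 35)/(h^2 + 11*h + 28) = (h + 5)/(h + 4)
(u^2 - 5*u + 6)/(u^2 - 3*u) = (u - 2)/u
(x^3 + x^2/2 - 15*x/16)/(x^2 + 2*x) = (x^2 + x/2 - 15/16)/(x + 2)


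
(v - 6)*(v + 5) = v^2 - v - 30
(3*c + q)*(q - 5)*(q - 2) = 3*c*q^2 - 21*c*q + 30*c + q^3 - 7*q^2 + 10*q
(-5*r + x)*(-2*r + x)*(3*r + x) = 30*r^3 - 11*r^2*x - 4*r*x^2 + x^3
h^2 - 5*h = h*(h - 5)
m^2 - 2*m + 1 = (m - 1)^2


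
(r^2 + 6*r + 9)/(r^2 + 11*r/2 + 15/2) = 2*(r + 3)/(2*r + 5)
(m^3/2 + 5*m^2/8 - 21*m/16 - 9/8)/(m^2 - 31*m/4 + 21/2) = (8*m^3 + 10*m^2 - 21*m - 18)/(4*(4*m^2 - 31*m + 42))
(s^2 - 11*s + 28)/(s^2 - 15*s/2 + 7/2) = 2*(s - 4)/(2*s - 1)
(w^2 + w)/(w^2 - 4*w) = (w + 1)/(w - 4)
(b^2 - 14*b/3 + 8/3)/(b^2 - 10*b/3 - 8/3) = (3*b - 2)/(3*b + 2)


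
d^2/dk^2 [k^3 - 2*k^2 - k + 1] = 6*k - 4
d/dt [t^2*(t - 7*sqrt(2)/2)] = t*(3*t - 7*sqrt(2))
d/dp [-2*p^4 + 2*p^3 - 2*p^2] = 2*p*(-4*p^2 + 3*p - 2)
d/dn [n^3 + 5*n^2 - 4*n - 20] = 3*n^2 + 10*n - 4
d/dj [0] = 0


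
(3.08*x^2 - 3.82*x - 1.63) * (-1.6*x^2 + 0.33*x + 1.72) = -4.928*x^4 + 7.1284*x^3 + 6.645*x^2 - 7.1083*x - 2.8036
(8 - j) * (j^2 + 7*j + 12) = -j^3 + j^2 + 44*j + 96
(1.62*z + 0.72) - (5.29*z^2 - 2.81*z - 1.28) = -5.29*z^2 + 4.43*z + 2.0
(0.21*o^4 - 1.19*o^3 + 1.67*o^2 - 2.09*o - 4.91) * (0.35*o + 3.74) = 0.0735*o^5 + 0.3689*o^4 - 3.8661*o^3 + 5.5143*o^2 - 9.5351*o - 18.3634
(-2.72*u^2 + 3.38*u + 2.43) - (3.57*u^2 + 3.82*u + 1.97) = -6.29*u^2 - 0.44*u + 0.46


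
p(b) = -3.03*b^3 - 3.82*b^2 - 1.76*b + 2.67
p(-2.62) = 35.55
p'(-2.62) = -44.14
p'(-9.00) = -669.29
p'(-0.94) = -2.61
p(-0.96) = 3.52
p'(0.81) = -13.91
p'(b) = -9.09*b^2 - 7.64*b - 1.76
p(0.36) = 1.40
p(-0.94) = 3.47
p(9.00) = -2531.46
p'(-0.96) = -2.80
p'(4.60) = -229.25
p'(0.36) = -5.69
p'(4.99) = -266.23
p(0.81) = -2.87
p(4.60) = -381.19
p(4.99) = -477.71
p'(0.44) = -6.88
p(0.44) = 0.90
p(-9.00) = 1917.96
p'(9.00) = -806.81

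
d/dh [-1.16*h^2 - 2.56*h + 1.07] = -2.32*h - 2.56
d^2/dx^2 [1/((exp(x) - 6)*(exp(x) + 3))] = (4*exp(3*x) - 9*exp(2*x) + 81*exp(x) - 54)*exp(x)/(exp(6*x) - 9*exp(5*x) - 27*exp(4*x) + 297*exp(3*x) + 486*exp(2*x) - 2916*exp(x) - 5832)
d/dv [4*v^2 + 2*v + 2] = 8*v + 2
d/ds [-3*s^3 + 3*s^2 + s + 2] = -9*s^2 + 6*s + 1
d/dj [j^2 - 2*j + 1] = 2*j - 2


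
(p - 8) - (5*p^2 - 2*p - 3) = -5*p^2 + 3*p - 5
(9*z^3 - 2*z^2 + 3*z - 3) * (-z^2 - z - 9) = -9*z^5 - 7*z^4 - 82*z^3 + 18*z^2 - 24*z + 27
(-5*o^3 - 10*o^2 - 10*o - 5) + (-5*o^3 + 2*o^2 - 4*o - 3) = -10*o^3 - 8*o^2 - 14*o - 8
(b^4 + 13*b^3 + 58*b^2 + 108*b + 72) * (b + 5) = b^5 + 18*b^4 + 123*b^3 + 398*b^2 + 612*b + 360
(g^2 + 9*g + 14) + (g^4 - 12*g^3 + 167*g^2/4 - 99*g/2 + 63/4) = g^4 - 12*g^3 + 171*g^2/4 - 81*g/2 + 119/4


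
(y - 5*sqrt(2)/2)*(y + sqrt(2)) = y^2 - 3*sqrt(2)*y/2 - 5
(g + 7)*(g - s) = g^2 - g*s + 7*g - 7*s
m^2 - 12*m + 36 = (m - 6)^2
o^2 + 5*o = o*(o + 5)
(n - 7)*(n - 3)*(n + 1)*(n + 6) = n^4 - 3*n^3 - 43*n^2 + 87*n + 126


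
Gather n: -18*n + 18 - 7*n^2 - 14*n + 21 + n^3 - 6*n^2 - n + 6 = n^3 - 13*n^2 - 33*n + 45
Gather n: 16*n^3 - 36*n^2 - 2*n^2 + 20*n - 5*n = 16*n^3 - 38*n^2 + 15*n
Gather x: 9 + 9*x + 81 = 9*x + 90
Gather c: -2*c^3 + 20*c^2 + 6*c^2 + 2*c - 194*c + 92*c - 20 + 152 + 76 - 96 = -2*c^3 + 26*c^2 - 100*c + 112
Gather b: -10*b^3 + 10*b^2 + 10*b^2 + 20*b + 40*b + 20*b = -10*b^3 + 20*b^2 + 80*b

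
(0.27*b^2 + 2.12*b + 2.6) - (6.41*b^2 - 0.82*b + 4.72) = -6.14*b^2 + 2.94*b - 2.12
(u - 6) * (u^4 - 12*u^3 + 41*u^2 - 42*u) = u^5 - 18*u^4 + 113*u^3 - 288*u^2 + 252*u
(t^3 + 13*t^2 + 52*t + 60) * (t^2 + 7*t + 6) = t^5 + 20*t^4 + 149*t^3 + 502*t^2 + 732*t + 360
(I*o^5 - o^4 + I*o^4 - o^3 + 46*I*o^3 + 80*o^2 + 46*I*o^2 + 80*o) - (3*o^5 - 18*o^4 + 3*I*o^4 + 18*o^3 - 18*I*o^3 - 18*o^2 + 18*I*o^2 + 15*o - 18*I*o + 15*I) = -3*o^5 + I*o^5 + 17*o^4 - 2*I*o^4 - 19*o^3 + 64*I*o^3 + 98*o^2 + 28*I*o^2 + 65*o + 18*I*o - 15*I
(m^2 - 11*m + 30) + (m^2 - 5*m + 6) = 2*m^2 - 16*m + 36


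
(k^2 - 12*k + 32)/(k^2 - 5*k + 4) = (k - 8)/(k - 1)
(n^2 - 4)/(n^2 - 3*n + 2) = (n + 2)/(n - 1)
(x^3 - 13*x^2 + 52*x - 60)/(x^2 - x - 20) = (x^2 - 8*x + 12)/(x + 4)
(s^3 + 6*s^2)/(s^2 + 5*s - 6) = s^2/(s - 1)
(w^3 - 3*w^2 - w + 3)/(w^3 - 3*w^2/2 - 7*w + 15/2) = 2*(w + 1)/(2*w + 5)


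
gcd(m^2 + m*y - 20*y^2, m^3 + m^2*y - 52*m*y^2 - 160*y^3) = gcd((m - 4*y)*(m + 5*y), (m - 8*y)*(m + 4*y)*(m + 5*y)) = m + 5*y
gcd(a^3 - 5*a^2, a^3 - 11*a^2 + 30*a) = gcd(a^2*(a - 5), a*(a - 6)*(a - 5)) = a^2 - 5*a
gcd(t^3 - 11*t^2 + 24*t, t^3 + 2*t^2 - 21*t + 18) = t - 3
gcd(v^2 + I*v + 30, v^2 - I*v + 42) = v + 6*I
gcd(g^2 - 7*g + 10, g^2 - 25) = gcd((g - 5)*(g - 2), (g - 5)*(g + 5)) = g - 5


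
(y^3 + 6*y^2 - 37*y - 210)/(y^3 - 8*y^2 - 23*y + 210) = (y + 7)/(y - 7)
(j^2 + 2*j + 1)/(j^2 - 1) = (j + 1)/(j - 1)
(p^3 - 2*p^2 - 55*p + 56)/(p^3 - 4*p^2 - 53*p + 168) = (p - 1)/(p - 3)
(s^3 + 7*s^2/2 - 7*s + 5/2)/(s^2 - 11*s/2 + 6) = (2*s^3 + 7*s^2 - 14*s + 5)/(2*s^2 - 11*s + 12)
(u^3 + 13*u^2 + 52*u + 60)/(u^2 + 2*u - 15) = (u^2 + 8*u + 12)/(u - 3)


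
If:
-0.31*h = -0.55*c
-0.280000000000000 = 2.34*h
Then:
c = -0.07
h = -0.12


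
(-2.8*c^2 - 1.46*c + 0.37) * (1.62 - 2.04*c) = 5.712*c^3 - 1.5576*c^2 - 3.12*c + 0.5994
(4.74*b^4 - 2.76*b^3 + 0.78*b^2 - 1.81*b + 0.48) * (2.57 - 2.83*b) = -13.4142*b^5 + 19.9926*b^4 - 9.3006*b^3 + 7.1269*b^2 - 6.0101*b + 1.2336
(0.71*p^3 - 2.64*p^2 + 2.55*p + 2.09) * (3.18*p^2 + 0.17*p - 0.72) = 2.2578*p^5 - 8.2745*p^4 + 7.149*p^3 + 8.9805*p^2 - 1.4807*p - 1.5048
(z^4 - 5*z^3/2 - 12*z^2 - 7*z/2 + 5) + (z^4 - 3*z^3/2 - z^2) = 2*z^4 - 4*z^3 - 13*z^2 - 7*z/2 + 5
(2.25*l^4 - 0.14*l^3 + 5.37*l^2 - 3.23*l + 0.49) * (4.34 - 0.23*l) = -0.5175*l^5 + 9.7972*l^4 - 1.8427*l^3 + 24.0487*l^2 - 14.1309*l + 2.1266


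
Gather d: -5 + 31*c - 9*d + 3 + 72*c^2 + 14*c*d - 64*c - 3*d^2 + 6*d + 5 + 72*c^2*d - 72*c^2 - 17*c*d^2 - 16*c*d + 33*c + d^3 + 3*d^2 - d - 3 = -17*c*d^2 + d^3 + d*(72*c^2 - 2*c - 4)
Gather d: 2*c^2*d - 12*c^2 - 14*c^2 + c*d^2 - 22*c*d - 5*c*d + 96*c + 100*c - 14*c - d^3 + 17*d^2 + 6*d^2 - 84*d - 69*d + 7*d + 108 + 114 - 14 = -26*c^2 + 182*c - d^3 + d^2*(c + 23) + d*(2*c^2 - 27*c - 146) + 208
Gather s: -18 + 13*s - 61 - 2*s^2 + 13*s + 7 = -2*s^2 + 26*s - 72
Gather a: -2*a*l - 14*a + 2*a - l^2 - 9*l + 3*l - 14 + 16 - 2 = a*(-2*l - 12) - l^2 - 6*l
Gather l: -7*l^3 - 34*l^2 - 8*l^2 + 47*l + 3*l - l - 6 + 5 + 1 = -7*l^3 - 42*l^2 + 49*l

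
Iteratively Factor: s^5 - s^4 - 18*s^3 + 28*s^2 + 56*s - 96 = (s + 2)*(s^4 - 3*s^3 - 12*s^2 + 52*s - 48) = (s + 2)*(s + 4)*(s^3 - 7*s^2 + 16*s - 12) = (s - 2)*(s + 2)*(s + 4)*(s^2 - 5*s + 6) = (s - 2)^2*(s + 2)*(s + 4)*(s - 3)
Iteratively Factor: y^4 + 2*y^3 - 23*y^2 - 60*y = (y + 4)*(y^3 - 2*y^2 - 15*y) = (y + 3)*(y + 4)*(y^2 - 5*y) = (y - 5)*(y + 3)*(y + 4)*(y)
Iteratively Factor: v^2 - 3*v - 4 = (v - 4)*(v + 1)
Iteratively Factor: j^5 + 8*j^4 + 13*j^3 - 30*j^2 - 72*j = (j - 2)*(j^4 + 10*j^3 + 33*j^2 + 36*j) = (j - 2)*(j + 3)*(j^3 + 7*j^2 + 12*j) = (j - 2)*(j + 3)*(j + 4)*(j^2 + 3*j) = j*(j - 2)*(j + 3)*(j + 4)*(j + 3)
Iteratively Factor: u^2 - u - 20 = (u - 5)*(u + 4)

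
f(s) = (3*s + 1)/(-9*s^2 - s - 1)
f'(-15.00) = 0.00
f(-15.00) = 0.02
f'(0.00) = -2.00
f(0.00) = -1.00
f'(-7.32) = 0.01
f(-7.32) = 0.04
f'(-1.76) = 0.07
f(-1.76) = 0.16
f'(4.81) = 0.02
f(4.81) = -0.07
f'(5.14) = 0.01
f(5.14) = -0.07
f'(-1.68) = 0.07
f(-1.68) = 0.16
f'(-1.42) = 0.09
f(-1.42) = 0.18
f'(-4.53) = 0.01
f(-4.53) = 0.07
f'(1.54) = 0.16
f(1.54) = -0.24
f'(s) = (3*s + 1)*(18*s + 1)/(-9*s^2 - s - 1)^2 + 3/(-9*s^2 - s - 1)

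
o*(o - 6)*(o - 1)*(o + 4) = o^4 - 3*o^3 - 22*o^2 + 24*o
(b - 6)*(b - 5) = b^2 - 11*b + 30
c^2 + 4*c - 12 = (c - 2)*(c + 6)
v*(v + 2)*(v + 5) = v^3 + 7*v^2 + 10*v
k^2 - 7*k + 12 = (k - 4)*(k - 3)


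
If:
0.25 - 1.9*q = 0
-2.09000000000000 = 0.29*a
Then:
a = -7.21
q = 0.13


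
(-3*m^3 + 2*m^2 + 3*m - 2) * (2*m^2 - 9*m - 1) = -6*m^5 + 31*m^4 - 9*m^3 - 33*m^2 + 15*m + 2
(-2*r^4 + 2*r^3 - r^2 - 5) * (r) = -2*r^5 + 2*r^4 - r^3 - 5*r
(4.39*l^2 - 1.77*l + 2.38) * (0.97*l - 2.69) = 4.2583*l^3 - 13.526*l^2 + 7.0699*l - 6.4022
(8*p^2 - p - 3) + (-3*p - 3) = 8*p^2 - 4*p - 6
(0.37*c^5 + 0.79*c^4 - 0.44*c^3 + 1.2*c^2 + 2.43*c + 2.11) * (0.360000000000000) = 0.1332*c^5 + 0.2844*c^4 - 0.1584*c^3 + 0.432*c^2 + 0.8748*c + 0.7596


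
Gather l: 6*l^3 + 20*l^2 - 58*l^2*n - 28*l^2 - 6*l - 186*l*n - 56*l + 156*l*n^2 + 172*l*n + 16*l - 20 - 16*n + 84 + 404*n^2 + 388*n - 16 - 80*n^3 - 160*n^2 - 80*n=6*l^3 + l^2*(-58*n - 8) + l*(156*n^2 - 14*n - 46) - 80*n^3 + 244*n^2 + 292*n + 48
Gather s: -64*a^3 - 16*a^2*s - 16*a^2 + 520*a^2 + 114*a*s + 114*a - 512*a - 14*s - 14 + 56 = -64*a^3 + 504*a^2 - 398*a + s*(-16*a^2 + 114*a - 14) + 42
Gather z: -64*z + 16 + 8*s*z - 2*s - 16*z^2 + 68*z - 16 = -2*s - 16*z^2 + z*(8*s + 4)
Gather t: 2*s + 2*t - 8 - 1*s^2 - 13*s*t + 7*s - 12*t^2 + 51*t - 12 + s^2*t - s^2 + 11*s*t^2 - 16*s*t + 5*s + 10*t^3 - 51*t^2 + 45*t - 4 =-2*s^2 + 14*s + 10*t^3 + t^2*(11*s - 63) + t*(s^2 - 29*s + 98) - 24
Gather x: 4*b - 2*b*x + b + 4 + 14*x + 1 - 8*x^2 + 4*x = 5*b - 8*x^2 + x*(18 - 2*b) + 5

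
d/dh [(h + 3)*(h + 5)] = 2*h + 8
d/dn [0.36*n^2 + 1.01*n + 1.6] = 0.72*n + 1.01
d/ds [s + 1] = 1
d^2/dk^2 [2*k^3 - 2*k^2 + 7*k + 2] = 12*k - 4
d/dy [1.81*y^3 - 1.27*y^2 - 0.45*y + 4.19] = 5.43*y^2 - 2.54*y - 0.45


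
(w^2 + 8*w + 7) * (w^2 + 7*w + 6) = w^4 + 15*w^3 + 69*w^2 + 97*w + 42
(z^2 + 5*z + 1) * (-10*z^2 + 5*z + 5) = -10*z^4 - 45*z^3 + 20*z^2 + 30*z + 5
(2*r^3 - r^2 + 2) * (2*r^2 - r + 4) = 4*r^5 - 4*r^4 + 9*r^3 - 2*r + 8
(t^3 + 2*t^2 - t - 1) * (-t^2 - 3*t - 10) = -t^5 - 5*t^4 - 15*t^3 - 16*t^2 + 13*t + 10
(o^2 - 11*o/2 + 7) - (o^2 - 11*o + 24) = 11*o/2 - 17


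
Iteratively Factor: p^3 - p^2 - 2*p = (p - 2)*(p^2 + p) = p*(p - 2)*(p + 1)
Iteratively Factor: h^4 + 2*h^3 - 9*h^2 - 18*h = (h + 3)*(h^3 - h^2 - 6*h) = (h - 3)*(h + 3)*(h^2 + 2*h) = (h - 3)*(h + 2)*(h + 3)*(h)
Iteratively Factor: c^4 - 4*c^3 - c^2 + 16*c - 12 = (c + 2)*(c^3 - 6*c^2 + 11*c - 6) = (c - 2)*(c + 2)*(c^2 - 4*c + 3) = (c - 3)*(c - 2)*(c + 2)*(c - 1)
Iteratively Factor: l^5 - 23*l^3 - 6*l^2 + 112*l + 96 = (l + 4)*(l^4 - 4*l^3 - 7*l^2 + 22*l + 24) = (l + 2)*(l + 4)*(l^3 - 6*l^2 + 5*l + 12) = (l + 1)*(l + 2)*(l + 4)*(l^2 - 7*l + 12) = (l - 4)*(l + 1)*(l + 2)*(l + 4)*(l - 3)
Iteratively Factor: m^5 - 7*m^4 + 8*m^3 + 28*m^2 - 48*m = (m - 4)*(m^4 - 3*m^3 - 4*m^2 + 12*m) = m*(m - 4)*(m^3 - 3*m^2 - 4*m + 12) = m*(m - 4)*(m - 2)*(m^2 - m - 6) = m*(m - 4)*(m - 2)*(m + 2)*(m - 3)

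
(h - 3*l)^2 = h^2 - 6*h*l + 9*l^2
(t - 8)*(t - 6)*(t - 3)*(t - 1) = t^4 - 18*t^3 + 107*t^2 - 234*t + 144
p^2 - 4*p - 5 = (p - 5)*(p + 1)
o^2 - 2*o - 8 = (o - 4)*(o + 2)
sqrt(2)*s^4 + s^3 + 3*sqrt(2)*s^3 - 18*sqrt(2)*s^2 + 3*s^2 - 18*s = s*(s - 3)*(s + 6)*(sqrt(2)*s + 1)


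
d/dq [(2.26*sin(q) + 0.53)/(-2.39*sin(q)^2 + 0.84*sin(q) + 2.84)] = (5.4014*sin(q)^2 + 2.5334*sin(q) + 5.9732)*cos(q)/(5.7121*sin(q)^4 - 4.0152*sin(q)^3 - 12.8696*sin(q)^2 + 4.7712*sin(q) + 8.0656)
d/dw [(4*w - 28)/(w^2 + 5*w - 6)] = 4*(-w^2 + 14*w + 29)/(w^4 + 10*w^3 + 13*w^2 - 60*w + 36)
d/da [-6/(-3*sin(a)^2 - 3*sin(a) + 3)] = -2*(2*sin(a) + 1)*cos(a)/(sin(a) - cos(a)^2)^2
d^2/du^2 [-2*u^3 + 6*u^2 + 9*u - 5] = 12 - 12*u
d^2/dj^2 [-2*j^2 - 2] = -4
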